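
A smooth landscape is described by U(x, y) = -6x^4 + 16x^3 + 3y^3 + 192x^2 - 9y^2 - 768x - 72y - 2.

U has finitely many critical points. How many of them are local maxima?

U separates as a function of x plus a function of y, so ∇U=0 decouples.
∂U/∂x = -24(x - 4)(x - 2)(x + 4) = 0 at x ∈ {-4, 2, 4}; ∂U/∂y = 9(y - 4)(y + 2) = 0 at y ∈ {-2, 4}.
The Hessian is diagonal: diag(U_xx, U_yy). Second derivatives: U_xx(-4)=-1152, U_xx(2)=288, U_xx(4)=-384; U_yy(-2)=-54, U_yy(4)=54.
Local maxima occur where both diagonal entries negative: (-4, -2), (4, -2). Count: 2.

2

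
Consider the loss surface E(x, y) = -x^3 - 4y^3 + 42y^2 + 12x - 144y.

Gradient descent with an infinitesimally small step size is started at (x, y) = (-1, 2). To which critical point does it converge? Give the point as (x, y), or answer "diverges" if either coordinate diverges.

(-2, 3)

E is separable, so gradient descent decouples: x follows -∂E/∂x, y follows -∂E/∂y.
∂E/∂x = -3(x - 2)(x + 2); at x=-1 this is 9, so x decreases.
∂E/∂y = -12(y - 4)(y - 3); at y=2 this is -24, so y increases.
x converges to its nearest critical value -2 (a local min of the x-part); y converges to 3. The iterate converges to (-2, 3).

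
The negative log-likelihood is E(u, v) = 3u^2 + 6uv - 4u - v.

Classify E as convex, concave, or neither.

neither

E is quadratic, so its Hessian is the constant matrix H = [[6, 6], [6, 0]].
det(H) = -36, tr(H) = 6.
det(H) < 0, so H is indefinite: neither convex nor concave.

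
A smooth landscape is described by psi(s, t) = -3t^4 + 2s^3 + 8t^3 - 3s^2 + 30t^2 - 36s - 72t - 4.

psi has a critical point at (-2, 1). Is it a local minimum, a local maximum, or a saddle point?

saddle point

The mixed partial ∂²psi/∂s∂t is 0, so the Hessian at any point is diag(psi_ss, psi_tt) = diag(6(2s - 1), 12(-3t^2 + 4t + 5)).
At (-2, 1): H = diag(-30, 72).
The eigenvalues have opposite signs, so H is indefinite: a saddle point.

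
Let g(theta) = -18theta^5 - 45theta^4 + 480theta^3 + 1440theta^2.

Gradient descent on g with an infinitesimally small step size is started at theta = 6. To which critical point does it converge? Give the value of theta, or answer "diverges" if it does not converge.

diverges

g'(theta) = -90theta(theta - 4)(theta + 2)(theta + 4), so g'(6) = -86400.
Gradient descent moves in the -g' direction, i.e. theta is increasing.
There is no critical point above theta=6, and g' keeps the same sign, so the iterate runs off to +∞.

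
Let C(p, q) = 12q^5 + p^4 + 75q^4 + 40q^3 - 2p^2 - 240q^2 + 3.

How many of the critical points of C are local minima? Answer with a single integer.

4

C separates as a function of p plus a function of q, so ∇C=0 decouples.
∂C/∂p = 4p(p - 1)(p + 1) = 0 at p ∈ {-1, 0, 1}; ∂C/∂q = 60q(q - 1)(q + 2)(q + 4) = 0 at q ∈ {-4, -2, 0, 1}.
The Hessian is diagonal: diag(C_pp, C_qq). Second derivatives: C_pp(-1)=8, C_pp(0)=-4, C_pp(1)=8; C_qq(-4)=-2400, C_qq(-2)=720, C_qq(0)=-480, C_qq(1)=900.
Local minima occur where both diagonal entries positive: (-1, -2), (-1, 1), (1, -2), (1, 1). Count: 4.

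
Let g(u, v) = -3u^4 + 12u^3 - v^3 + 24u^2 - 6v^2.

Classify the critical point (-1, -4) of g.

saddle point

The mixed partial ∂²g/∂u∂v is 0, so the Hessian at any point is diag(g_uu, g_vv) = diag(12(-3u^2 + 6u + 4), -6(v + 2)).
At (-1, -4): H = diag(-60, 12).
The eigenvalues have opposite signs, so H is indefinite: a saddle point.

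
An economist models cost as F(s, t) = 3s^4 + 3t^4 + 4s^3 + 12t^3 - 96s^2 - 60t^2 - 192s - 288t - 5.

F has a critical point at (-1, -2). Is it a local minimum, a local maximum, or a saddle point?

The mixed partial ∂²F/∂s∂t is 0, so the Hessian at any point is diag(F_ss, F_tt) = diag(12(3s^2 + 2s - 16), 12(3t^2 + 6t - 10)).
At (-1, -2): H = diag(-180, -120).
Both eigenvalues are negative, so H is negative definite: a local maximum.

local maximum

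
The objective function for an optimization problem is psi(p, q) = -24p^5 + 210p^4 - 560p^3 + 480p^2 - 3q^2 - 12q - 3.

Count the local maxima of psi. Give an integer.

psi separates as a function of p plus a function of q, so ∇psi=0 decouples.
∂psi/∂p = -120p(p - 4)(p - 2)(p - 1) = 0 at p ∈ {0, 1, 2, 4}; ∂psi/∂q = -6(q + 2) = 0 at q ∈ {-2}.
The Hessian is diagonal: diag(psi_pp, psi_qq). Second derivatives: psi_pp(0)=960, psi_pp(1)=-360, psi_pp(2)=480, psi_pp(4)=-2880; psi_qq(-2)=-6.
Local maxima occur where both diagonal entries negative: (1, -2), (4, -2). Count: 2.

2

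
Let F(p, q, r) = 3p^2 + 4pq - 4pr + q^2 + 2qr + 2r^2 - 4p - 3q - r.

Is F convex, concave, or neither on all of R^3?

F is quadratic, so its Hessian is the constant matrix H = [[6, 4, -4], [4, 2, 2], [-4, 2, 4]].
Leading principal minors: 6, -4, -136.
Neither pattern holds ⇒ H is indefinite ⇒ neither convex nor concave.

neither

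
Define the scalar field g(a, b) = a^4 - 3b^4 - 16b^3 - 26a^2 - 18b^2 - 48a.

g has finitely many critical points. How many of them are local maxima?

2

g separates as a function of a plus a function of b, so ∇g=0 decouples.
∂g/∂a = 4(a - 4)(a + 1)(a + 3) = 0 at a ∈ {-3, -1, 4}; ∂g/∂b = -12b(b + 1)(b + 3) = 0 at b ∈ {-3, -1, 0}.
The Hessian is diagonal: diag(g_aa, g_bb). Second derivatives: g_aa(-3)=56, g_aa(-1)=-40, g_aa(4)=140; g_bb(-3)=-72, g_bb(-1)=24, g_bb(0)=-36.
Local maxima occur where both diagonal entries negative: (-1, -3), (-1, 0). Count: 2.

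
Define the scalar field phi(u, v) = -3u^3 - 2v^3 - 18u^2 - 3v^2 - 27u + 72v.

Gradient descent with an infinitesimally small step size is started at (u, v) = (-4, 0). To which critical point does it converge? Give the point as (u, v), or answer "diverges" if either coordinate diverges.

(-3, -4)

phi is separable, so gradient descent decouples: u follows -∂phi/∂u, v follows -∂phi/∂v.
∂phi/∂u = -9(u + 1)(u + 3); at u=-4 this is -27, so u increases.
∂phi/∂v = -6(v - 3)(v + 4); at v=0 this is 72, so v decreases.
u converges to its nearest critical value -3 (a local min of the u-part); v converges to -4. The iterate converges to (-3, -4).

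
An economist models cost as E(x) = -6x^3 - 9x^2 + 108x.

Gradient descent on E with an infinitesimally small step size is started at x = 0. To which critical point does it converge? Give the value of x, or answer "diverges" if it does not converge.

E'(x) = -18(x - 2)(x + 3), so E'(0) = 108.
Gradient descent moves in the -E' direction, i.e. x is decreasing.
The nearest critical point in that direction is x = -3, where E'' = 90 > 0 (a local minimum). The iterate converges there.

-3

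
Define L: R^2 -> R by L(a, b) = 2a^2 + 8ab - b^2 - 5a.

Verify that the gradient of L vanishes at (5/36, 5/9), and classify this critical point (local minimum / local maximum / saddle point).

saddle point

∇L = (4a + 8b - 5, 8a - 2b); substituting (5/36, 5/9) gives ∇L = (0, 0), so (5/36, 5/9) is indeed a critical point.
The Hessian of L is constant: H = [[4, 8], [8, -2]].
det(H) = 4·(-2) − 8² = -72.
Since det(H) < 0, H is indefinite and the critical point is a saddle point.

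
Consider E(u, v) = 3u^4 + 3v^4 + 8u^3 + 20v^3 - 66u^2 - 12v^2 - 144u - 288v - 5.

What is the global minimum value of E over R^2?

-988

E(u,v) separates as P(u) + Q(v) − 5, so its minimum is min P + min Q − 5.
P'(u) = 12(u - 3)(u + 1)(u + 4) vanishes at u ∈ {-4, -1, 3}; Q'(v) = 12(v - 2)(v + 3)(v + 4) vanishes at v ∈ {-4, -3, 2}.
Local minima of P (where P''>0): P(-4)=-224, P(3)=-567. Local minima of Q: Q(-4)=448, Q(2)=-416.
So the global minimum of E is P(3) + Q(2) − 5 = -567 − 416 − 5 = -988, attained at (3, 2).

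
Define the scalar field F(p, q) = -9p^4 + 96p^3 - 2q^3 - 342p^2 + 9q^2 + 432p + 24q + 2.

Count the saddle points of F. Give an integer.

F separates as a function of p plus a function of q, so ∇F=0 decouples.
∂F/∂p = -36(p - 4)(p - 3)(p - 1) = 0 at p ∈ {1, 3, 4}; ∂F/∂q = -6(q - 4)(q + 1) = 0 at q ∈ {-1, 4}.
The Hessian is diagonal: diag(F_pp, F_qq). Second derivatives: F_pp(1)=-216, F_pp(3)=72, F_pp(4)=-108; F_qq(-1)=30, F_qq(4)=-30.
Saddle points occur where the two diagonal entries have opposite signs: (1, -1), (3, 4), (4, -1). Count: 3.

3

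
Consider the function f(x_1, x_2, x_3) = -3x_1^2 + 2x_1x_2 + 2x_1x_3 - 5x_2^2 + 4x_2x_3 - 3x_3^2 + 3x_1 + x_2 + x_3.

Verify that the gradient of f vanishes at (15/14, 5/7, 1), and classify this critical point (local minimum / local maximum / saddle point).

local maximum

∇f = (-6x_1 + 2x_2 + 2x_3 + 3, 2x_1 - 10x_2 + 4x_3 + 1, 2x_1 + 4x_2 - 6x_3 + 1); substituting (15/14, 5/7, 1) gives ∇f = (0, 0, 0), so (15/14, 5/7, 1) is indeed a critical point.
The Hessian is constant: H = [[-6, 2, 2], [2, -10, 4], [2, 4, -6]].
Leading principal minors: Δ₁ = -6, Δ₂ = 56, Δ₃ = -168.
The minors alternate sign starting negative (−, +, −), so H is negative definite: a local maximum.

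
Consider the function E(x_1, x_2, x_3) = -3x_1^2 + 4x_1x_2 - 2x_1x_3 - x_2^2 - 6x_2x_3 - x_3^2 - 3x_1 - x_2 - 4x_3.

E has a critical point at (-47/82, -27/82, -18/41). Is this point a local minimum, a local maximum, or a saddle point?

saddle point

The Hessian is constant: H = [[-6, 4, -2], [4, -2, -6], [-2, -6, -2]].
Leading principal minors: Δ₁ = -6, Δ₂ = -4, Δ₃ = 328.
The minors fit neither the all-positive nor the alternating-sign pattern, so H is indefinite: a saddle point.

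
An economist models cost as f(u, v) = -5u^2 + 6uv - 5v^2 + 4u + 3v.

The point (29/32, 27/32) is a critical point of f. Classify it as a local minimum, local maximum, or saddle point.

local maximum

The Hessian of f is constant: H = [[-10, 6], [6, -10]].
det(H) = (-10)·(-10) − 6² = 64.
det(H) > 0 and tr(H) = -20 < 0, so H is negative definite and the point is a local maximum.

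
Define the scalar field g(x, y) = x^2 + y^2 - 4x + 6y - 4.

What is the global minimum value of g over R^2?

-17

g(x,y) separates as P(x) + Q(y) − 4, so its minimum is min P + min Q − 4.
P'(x) = 2x - 4 vanishes at x ∈ {2}; Q'(y) = 2y + 6 vanishes at y ∈ {-3}.
Local minima of P (where P''>0): P(2)=-4. Local minima of Q: Q(-3)=-9.
So the global minimum of g is P(2) + Q(-3) − 4 = -4 − 9 − 4 = -17, attained at (2, -3).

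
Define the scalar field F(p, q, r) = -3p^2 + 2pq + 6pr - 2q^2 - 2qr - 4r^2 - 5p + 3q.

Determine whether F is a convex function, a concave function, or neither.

F is quadratic, so its Hessian is the constant matrix H = [[-6, 2, 6], [2, -4, -2], [6, -2, -8]].
Leading principal minors: -6, 20, -40.
Signs alternate −, +, − ⇒ H ≺ 0 ⇒ concave.

concave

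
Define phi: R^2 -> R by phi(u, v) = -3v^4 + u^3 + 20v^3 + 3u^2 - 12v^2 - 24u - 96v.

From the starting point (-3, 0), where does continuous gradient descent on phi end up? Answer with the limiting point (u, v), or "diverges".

(2, 2)

phi is separable, so gradient descent decouples: u follows -∂phi/∂u, v follows -∂phi/∂v.
∂phi/∂u = 3(u - 2)(u + 4); at u=-3 this is -15, so u increases.
∂phi/∂v = -12(v - 4)(v - 2)(v + 1); at v=0 this is -96, so v increases.
u converges to its nearest critical value 2 (a local min of the u-part); v converges to 2. The iterate converges to (2, 2).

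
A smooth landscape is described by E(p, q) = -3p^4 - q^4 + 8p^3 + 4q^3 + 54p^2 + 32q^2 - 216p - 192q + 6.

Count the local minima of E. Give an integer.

E separates as a function of p plus a function of q, so ∇E=0 decouples.
∂E/∂p = -12(p - 3)(p - 2)(p + 3) = 0 at p ∈ {-3, 2, 3}; ∂E/∂q = -4(q - 4)(q - 3)(q + 4) = 0 at q ∈ {-4, 3, 4}.
The Hessian is diagonal: diag(E_pp, E_qq). Second derivatives: E_pp(-3)=-360, E_pp(2)=60, E_pp(3)=-72; E_qq(-4)=-224, E_qq(3)=28, E_qq(4)=-32.
Local minima occur where both diagonal entries positive: (2, 3). Count: 1.

1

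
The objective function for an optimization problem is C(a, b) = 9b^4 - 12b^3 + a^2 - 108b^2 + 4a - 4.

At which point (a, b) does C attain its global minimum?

C(a,b) separates as P(a) + Q(b) − 4, so its minimum is min P + min Q − 4.
P'(a) = 2a + 4 vanishes at a ∈ {-2}; Q'(b) = 36b(b - 3)(b + 2) vanishes at b ∈ {-2, 0, 3}.
Local minima of P (where P''>0): P(-2)=-4. Local minima of Q: Q(-2)=-192, Q(3)=-567.
So the global minimum of C is P(-2) + Q(3) − 4 = -4 − 567 − 4 = -575, attained at (-2, 3).

(-2, 3)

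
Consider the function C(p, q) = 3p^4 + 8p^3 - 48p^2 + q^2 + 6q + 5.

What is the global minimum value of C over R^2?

C(p,q) separates as A(p) + B(q) + 5, so its minimum is min A + min B + 5.
A'(p) = 12p(p - 2)(p + 4) vanishes at p ∈ {-4, 0, 2}; B'(q) = 2q + 6 vanishes at q ∈ {-3}.
Local minima of A (where A''>0): A(-4)=-512, A(2)=-80. Local minima of B: B(-3)=-9.
So the global minimum of C is A(-4) + B(-3) + 5 = -512 − 9 + 5 = -516, attained at (-4, -3).

-516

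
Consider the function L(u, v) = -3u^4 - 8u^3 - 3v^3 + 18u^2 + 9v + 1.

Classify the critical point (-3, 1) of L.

The mixed partial ∂²L/∂u∂v is 0, so the Hessian at any point is diag(L_uu, L_vv) = diag(12(-3u^2 - 4u + 3), -18v).
At (-3, 1): H = diag(-144, -18).
Both eigenvalues are negative, so H is negative definite: a local maximum.

local maximum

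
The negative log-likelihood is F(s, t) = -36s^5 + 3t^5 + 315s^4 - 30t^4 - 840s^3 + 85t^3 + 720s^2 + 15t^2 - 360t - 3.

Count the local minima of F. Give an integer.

F separates as a function of s plus a function of t, so ∇F=0 decouples.
∂F/∂s = -180s(s - 4)(s - 2)(s - 1) = 0 at s ∈ {0, 1, 2, 4}; ∂F/∂t = 15(t - 4)(t - 3)(t - 2)(t + 1) = 0 at t ∈ {-1, 2, 3, 4}.
The Hessian is diagonal: diag(F_ss, F_tt). Second derivatives: F_ss(0)=1440, F_ss(1)=-540, F_ss(2)=720, F_ss(4)=-4320; F_tt(-1)=-900, F_tt(2)=90, F_tt(3)=-60, F_tt(4)=150.
Local minima occur where both diagonal entries positive: (0, 2), (0, 4), (2, 2), (2, 4). Count: 4.

4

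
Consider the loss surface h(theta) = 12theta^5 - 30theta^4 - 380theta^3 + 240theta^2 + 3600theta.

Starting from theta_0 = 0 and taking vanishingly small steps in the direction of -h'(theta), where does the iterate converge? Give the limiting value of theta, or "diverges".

-2

h'(theta) = 60(theta - 5)(theta - 2)(theta + 2)(theta + 3), so h'(0) = 3600.
Gradient descent moves in the -h' direction, i.e. theta is decreasing.
The nearest critical point in that direction is theta = -2, where h'' = 1680 > 0 (a local minimum). The iterate converges there.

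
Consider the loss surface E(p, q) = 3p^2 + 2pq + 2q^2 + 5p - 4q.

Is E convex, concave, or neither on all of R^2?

E is quadratic, so its Hessian is the constant matrix H = [[6, 2], [2, 4]].
det(H) = 20, tr(H) = 10.
det(H) > 0 and tr(H) > 0, so H is positive definite everywhere: convex.

convex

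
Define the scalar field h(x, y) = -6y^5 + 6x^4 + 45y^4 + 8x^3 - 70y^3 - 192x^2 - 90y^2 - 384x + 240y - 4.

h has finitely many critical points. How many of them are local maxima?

2

h separates as a function of x plus a function of y, so ∇h=0 decouples.
∂h/∂x = 24(x - 4)(x + 1)(x + 4) = 0 at x ∈ {-4, -1, 4}; ∂h/∂y = -30(y - 4)(y - 2)(y - 1)(y + 1) = 0 at y ∈ {-1, 1, 2, 4}.
The Hessian is diagonal: diag(h_xx, h_yy). Second derivatives: h_xx(-4)=576, h_xx(-1)=-360, h_xx(4)=960; h_yy(-1)=900, h_yy(1)=-180, h_yy(2)=180, h_yy(4)=-900.
Local maxima occur where both diagonal entries negative: (-1, 1), (-1, 4). Count: 2.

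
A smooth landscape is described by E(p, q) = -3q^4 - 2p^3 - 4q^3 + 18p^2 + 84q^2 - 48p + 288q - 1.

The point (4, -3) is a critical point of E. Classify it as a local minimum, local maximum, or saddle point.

local maximum

The mixed partial ∂²E/∂p∂q is 0, so the Hessian at any point is diag(E_pp, E_qq) = diag(12(-p + 3), 12(-3q^2 - 2q + 14)).
At (4, -3): H = diag(-12, -84).
Both eigenvalues are negative, so H is negative definite: a local maximum.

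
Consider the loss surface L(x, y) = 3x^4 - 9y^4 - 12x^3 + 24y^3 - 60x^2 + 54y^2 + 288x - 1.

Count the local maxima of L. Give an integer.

L separates as a function of x plus a function of y, so ∇L=0 decouples.
∂L/∂x = 12(x - 4)(x - 2)(x + 3) = 0 at x ∈ {-3, 2, 4}; ∂L/∂y = -36y(y - 3)(y + 1) = 0 at y ∈ {-1, 0, 3}.
The Hessian is diagonal: diag(L_xx, L_yy). Second derivatives: L_xx(-3)=420, L_xx(2)=-120, L_xx(4)=168; L_yy(-1)=-144, L_yy(0)=108, L_yy(3)=-432.
Local maxima occur where both diagonal entries negative: (2, -1), (2, 3). Count: 2.

2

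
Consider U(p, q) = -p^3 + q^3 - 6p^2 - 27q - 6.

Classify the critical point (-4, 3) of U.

local minimum

The mixed partial ∂²U/∂p∂q is 0, so the Hessian at any point is diag(U_pp, U_qq) = diag(-6(p + 2), 6q).
At (-4, 3): H = diag(12, 18).
Both eigenvalues are positive, so H is positive definite: a local minimum.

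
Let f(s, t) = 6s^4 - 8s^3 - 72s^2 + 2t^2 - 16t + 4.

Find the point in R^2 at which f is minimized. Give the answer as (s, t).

f(s,t) separates as P(s) + Q(t) + 4, so its minimum is min P + min Q + 4.
P'(s) = 24s(s - 3)(s + 2) vanishes at s ∈ {-2, 0, 3}; Q'(t) = 4(t - 4) vanishes at t ∈ {4}.
Local minima of P (where P''>0): P(-2)=-128, P(3)=-378. Local minima of Q: Q(4)=-32.
So the global minimum of f is P(3) + Q(4) + 4 = -378 − 32 + 4 = -406, attained at (3, 4).

(3, 4)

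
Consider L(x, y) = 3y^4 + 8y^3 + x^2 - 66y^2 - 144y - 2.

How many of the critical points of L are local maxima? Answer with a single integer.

L separates as a function of x plus a function of y, so ∇L=0 decouples.
∂L/∂x = 2x = 0 at x ∈ {0}; ∂L/∂y = 12(y - 3)(y + 1)(y + 4) = 0 at y ∈ {-4, -1, 3}.
The Hessian is diagonal: diag(L_xx, L_yy). Second derivatives: L_xx(0)=2; L_yy(-4)=252, L_yy(-1)=-144, L_yy(3)=336.
Local maxima occur where both diagonal entries negative: none. Count: 0.

0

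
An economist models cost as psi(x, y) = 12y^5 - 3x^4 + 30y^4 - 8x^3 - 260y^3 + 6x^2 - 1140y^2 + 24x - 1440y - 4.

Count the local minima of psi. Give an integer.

psi separates as a function of x plus a function of y, so ∇psi=0 decouples.
∂psi/∂x = -12(x - 1)(x + 1)(x + 2) = 0 at x ∈ {-2, -1, 1}; ∂psi/∂y = 60(y - 4)(y + 1)(y + 2)(y + 3) = 0 at y ∈ {-3, -2, -1, 4}.
The Hessian is diagonal: diag(psi_xx, psi_yy). Second derivatives: psi_xx(-2)=-36, psi_xx(-1)=24, psi_xx(1)=-72; psi_yy(-3)=-840, psi_yy(-2)=360, psi_yy(-1)=-600, psi_yy(4)=12600.
Local minima occur where both diagonal entries positive: (-1, -2), (-1, 4). Count: 2.

2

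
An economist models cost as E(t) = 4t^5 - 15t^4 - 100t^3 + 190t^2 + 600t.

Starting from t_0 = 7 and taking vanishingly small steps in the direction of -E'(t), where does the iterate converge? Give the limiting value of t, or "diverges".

E'(t) = 20(t - 5)(t - 2)(t + 1)(t + 3), so E'(7) = 16000.
Gradient descent moves in the -E' direction, i.e. t is decreasing.
The nearest critical point in that direction is t = 5, where E'' = 2880 > 0 (a local minimum). The iterate converges there.

5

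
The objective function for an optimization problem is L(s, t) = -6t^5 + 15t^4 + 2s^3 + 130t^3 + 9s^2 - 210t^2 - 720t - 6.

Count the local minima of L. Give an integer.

L separates as a function of s plus a function of t, so ∇L=0 decouples.
∂L/∂s = 6s(s + 3) = 0 at s ∈ {-3, 0}; ∂L/∂t = -30(t - 4)(t - 2)(t + 1)(t + 3) = 0 at t ∈ {-3, -1, 2, 4}.
The Hessian is diagonal: diag(L_ss, L_tt). Second derivatives: L_ss(-3)=-18, L_ss(0)=18; L_tt(-3)=2100, L_tt(-1)=-900, L_tt(2)=900, L_tt(4)=-2100.
Local minima occur where both diagonal entries positive: (0, -3), (0, 2). Count: 2.

2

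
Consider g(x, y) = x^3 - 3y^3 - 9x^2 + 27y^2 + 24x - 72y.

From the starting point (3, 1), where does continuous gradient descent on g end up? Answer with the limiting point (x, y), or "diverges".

(4, 2)

g is separable, so gradient descent decouples: x follows -∂g/∂x, y follows -∂g/∂y.
∂g/∂x = 3(x - 4)(x - 2); at x=3 this is -3, so x increases.
∂g/∂y = -9(y - 4)(y - 2); at y=1 this is -27, so y increases.
x converges to its nearest critical value 4 (a local min of the x-part); y converges to 2. The iterate converges to (4, 2).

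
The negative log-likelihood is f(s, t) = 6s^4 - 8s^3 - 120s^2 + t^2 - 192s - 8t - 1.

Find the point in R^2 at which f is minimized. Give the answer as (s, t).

(4, 4)

f(s,t) separates as P(s) + Q(t) − 1, so its minimum is min P + min Q − 1.
P'(s) = 24(s - 4)(s + 1)(s + 2) vanishes at s ∈ {-2, -1, 4}; Q'(t) = 2(t - 4) vanishes at t ∈ {4}.
Local minima of P (where P''>0): P(-2)=64, P(4)=-1664. Local minima of Q: Q(4)=-16.
So the global minimum of f is P(4) + Q(4) − 1 = -1664 − 16 − 1 = -1681, attained at (4, 4).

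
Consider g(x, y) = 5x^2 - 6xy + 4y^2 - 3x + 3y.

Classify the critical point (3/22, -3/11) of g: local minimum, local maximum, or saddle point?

The Hessian of g is constant: H = [[10, -6], [-6, 8]].
det(H) = 10·8 − (-6)² = 44.
det(H) > 0 and tr(H) = 18 > 0, so H is positive definite and the point is a local minimum.

local minimum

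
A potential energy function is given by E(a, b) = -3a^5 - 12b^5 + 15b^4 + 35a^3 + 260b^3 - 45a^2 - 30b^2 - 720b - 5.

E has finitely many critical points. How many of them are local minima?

4

E separates as a function of a plus a function of b, so ∇E=0 decouples.
∂E/∂a = -15a(a - 2)(a - 1)(a + 3) = 0 at a ∈ {-3, 0, 1, 2}; ∂E/∂b = -60(b - 4)(b - 1)(b + 1)(b + 3) = 0 at b ∈ {-3, -1, 1, 4}.
The Hessian is diagonal: diag(E_aa, E_bb). Second derivatives: E_aa(-3)=900, E_aa(0)=-90, E_aa(1)=60, E_aa(2)=-150; E_bb(-3)=3360, E_bb(-1)=-1200, E_bb(1)=1440, E_bb(4)=-6300.
Local minima occur where both diagonal entries positive: (-3, -3), (-3, 1), (1, -3), (1, 1). Count: 4.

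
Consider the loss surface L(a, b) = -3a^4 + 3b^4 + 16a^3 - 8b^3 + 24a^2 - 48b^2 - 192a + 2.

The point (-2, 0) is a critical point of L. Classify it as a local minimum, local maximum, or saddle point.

local maximum

The mixed partial ∂²L/∂a∂b is 0, so the Hessian at any point is diag(L_aa, L_bb) = diag(12(-3a^2 + 8a + 4), 12(3b^2 - 4b - 8)).
At (-2, 0): H = diag(-288, -96).
Both eigenvalues are negative, so H is negative definite: a local maximum.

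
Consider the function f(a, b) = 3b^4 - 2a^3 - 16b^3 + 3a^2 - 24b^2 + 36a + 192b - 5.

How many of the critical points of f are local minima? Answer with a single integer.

f separates as a function of a plus a function of b, so ∇f=0 decouples.
∂f/∂a = -6(a - 3)(a + 2) = 0 at a ∈ {-2, 3}; ∂f/∂b = 12(b - 4)(b - 2)(b + 2) = 0 at b ∈ {-2, 2, 4}.
The Hessian is diagonal: diag(f_aa, f_bb). Second derivatives: f_aa(-2)=30, f_aa(3)=-30; f_bb(-2)=288, f_bb(2)=-96, f_bb(4)=144.
Local minima occur where both diagonal entries positive: (-2, -2), (-2, 4). Count: 2.

2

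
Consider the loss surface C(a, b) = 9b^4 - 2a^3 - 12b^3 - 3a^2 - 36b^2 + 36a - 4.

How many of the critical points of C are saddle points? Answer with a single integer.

3

C separates as a function of a plus a function of b, so ∇C=0 decouples.
∂C/∂a = -6(a - 2)(a + 3) = 0 at a ∈ {-3, 2}; ∂C/∂b = 36b(b - 2)(b + 1) = 0 at b ∈ {-1, 0, 2}.
The Hessian is diagonal: diag(C_aa, C_bb). Second derivatives: C_aa(-3)=30, C_aa(2)=-30; C_bb(-1)=108, C_bb(0)=-72, C_bb(2)=216.
Saddle points occur where the two diagonal entries have opposite signs: (-3, 0), (2, -1), (2, 2). Count: 3.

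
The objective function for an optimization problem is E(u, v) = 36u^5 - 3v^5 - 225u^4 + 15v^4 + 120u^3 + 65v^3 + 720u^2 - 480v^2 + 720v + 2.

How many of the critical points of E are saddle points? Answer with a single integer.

E separates as a function of u plus a function of v, so ∇E=0 decouples.
∂E/∂u = 180u(u - 4)(u - 2)(u + 1) = 0 at u ∈ {-1, 0, 2, 4}; ∂E/∂v = -15(v - 4)(v - 3)(v - 1)(v + 4) = 0 at v ∈ {-4, 1, 3, 4}.
The Hessian is diagonal: diag(E_uu, E_vv). Second derivatives: E_uu(-1)=-2700, E_uu(0)=1440, E_uu(2)=-2160, E_uu(4)=7200; E_vv(-4)=4200, E_vv(1)=-450, E_vv(3)=210, E_vv(4)=-360.
Saddle points occur where the two diagonal entries have opposite signs: (-1, -4), (-1, 3), (0, 1), (0, 4), (2, -4), (2, 3), (4, 1), (4, 4). Count: 8.

8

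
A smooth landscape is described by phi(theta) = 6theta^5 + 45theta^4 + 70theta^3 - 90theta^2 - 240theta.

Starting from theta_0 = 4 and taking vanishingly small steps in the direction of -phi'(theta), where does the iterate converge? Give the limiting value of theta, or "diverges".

1

phi'(theta) = 30(theta - 1)(theta + 1)(theta + 2)(theta + 4), so phi'(4) = 21600.
Gradient descent moves in the -phi' direction, i.e. theta is decreasing.
The nearest critical point in that direction is theta = 1, where phi'' = 900 > 0 (a local minimum). The iterate converges there.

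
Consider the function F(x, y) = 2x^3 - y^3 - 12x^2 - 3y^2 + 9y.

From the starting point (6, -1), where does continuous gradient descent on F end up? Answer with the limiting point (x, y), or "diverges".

F is separable, so gradient descent decouples: x follows -∂F/∂x, y follows -∂F/∂y.
∂F/∂x = 6x(x - 4); at x=6 this is 72, so x decreases.
∂F/∂y = -3(y - 1)(y + 3); at y=-1 this is 12, so y decreases.
x converges to its nearest critical value 4 (a local min of the x-part); y converges to -3. The iterate converges to (4, -3).

(4, -3)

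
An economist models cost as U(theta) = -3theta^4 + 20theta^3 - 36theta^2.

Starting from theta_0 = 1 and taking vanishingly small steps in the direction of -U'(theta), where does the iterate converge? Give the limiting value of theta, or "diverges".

2

U'(theta) = -12theta(theta - 3)(theta - 2), so U'(1) = -24.
Gradient descent moves in the -U' direction, i.e. theta is increasing.
The nearest critical point in that direction is theta = 2, where U'' = 24 > 0 (a local minimum). The iterate converges there.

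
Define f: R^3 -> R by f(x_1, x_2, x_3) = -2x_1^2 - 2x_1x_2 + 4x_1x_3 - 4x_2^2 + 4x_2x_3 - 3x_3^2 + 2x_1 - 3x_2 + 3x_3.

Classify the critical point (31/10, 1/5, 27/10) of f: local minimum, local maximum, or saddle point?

local maximum

The Hessian is constant: H = [[-4, -2, 4], [-2, -8, 4], [4, 4, -6]].
Leading principal minors: Δ₁ = -4, Δ₂ = 28, Δ₃ = -40.
The minors alternate sign starting negative (−, +, −), so H is negative definite: a local maximum.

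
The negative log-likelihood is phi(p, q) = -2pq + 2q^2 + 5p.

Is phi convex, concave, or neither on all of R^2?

phi is quadratic, so its Hessian is the constant matrix H = [[0, -2], [-2, 4]].
det(H) = -4, tr(H) = 4.
det(H) < 0, so H is indefinite: neither convex nor concave.

neither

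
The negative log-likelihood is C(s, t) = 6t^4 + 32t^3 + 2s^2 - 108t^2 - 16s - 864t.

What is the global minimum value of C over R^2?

C(s,t) separates as P(s) + Q(t), so its minimum is min P + min Q.
P'(s) = 4s - 16 vanishes at s ∈ {4}; Q'(t) = 24(t - 3)(t + 3)(t + 4) vanishes at t ∈ {-4, -3, 3}.
Local minima of P (where P''>0): P(4)=-32. Local minima of Q: Q(-4)=1216, Q(3)=-2214.
So the global minimum of C is P(4) + Q(3) = -32 − 2214 = -2246, attained at (4, 3).

-2246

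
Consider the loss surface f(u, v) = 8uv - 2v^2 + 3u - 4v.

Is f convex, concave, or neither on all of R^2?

neither

f is quadratic, so its Hessian is the constant matrix H = [[0, 8], [8, -4]].
det(H) = -64, tr(H) = -4.
det(H) < 0, so H is indefinite: neither convex nor concave.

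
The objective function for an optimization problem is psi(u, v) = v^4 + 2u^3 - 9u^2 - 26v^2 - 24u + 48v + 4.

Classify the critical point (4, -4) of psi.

The mixed partial ∂²psi/∂u∂v is 0, so the Hessian at any point is diag(psi_uu, psi_vv) = diag(6(2u - 3), 4(3v^2 - 13)).
At (4, -4): H = diag(30, 140).
Both eigenvalues are positive, so H is positive definite: a local minimum.

local minimum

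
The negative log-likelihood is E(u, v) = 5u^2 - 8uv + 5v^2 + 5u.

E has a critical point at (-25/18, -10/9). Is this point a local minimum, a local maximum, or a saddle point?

The Hessian of E is constant: H = [[10, -8], [-8, 10]].
det(H) = 10·10 − (-8)² = 36.
det(H) > 0 and tr(H) = 20 > 0, so H is positive definite and the point is a local minimum.

local minimum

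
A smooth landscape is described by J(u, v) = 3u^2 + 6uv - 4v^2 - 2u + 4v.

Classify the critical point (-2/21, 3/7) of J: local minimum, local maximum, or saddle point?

saddle point

The Hessian of J is constant: H = [[6, 6], [6, -8]].
det(H) = 6·(-8) − 6² = -84.
Since det(H) < 0, H is indefinite and the critical point is a saddle point.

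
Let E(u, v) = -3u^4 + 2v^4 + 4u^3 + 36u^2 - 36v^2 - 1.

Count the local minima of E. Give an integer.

2

E separates as a function of u plus a function of v, so ∇E=0 decouples.
∂E/∂u = -12u(u - 3)(u + 2) = 0 at u ∈ {-2, 0, 3}; ∂E/∂v = 8v(v - 3)(v + 3) = 0 at v ∈ {-3, 0, 3}.
The Hessian is diagonal: diag(E_uu, E_vv). Second derivatives: E_uu(-2)=-120, E_uu(0)=72, E_uu(3)=-180; E_vv(-3)=144, E_vv(0)=-72, E_vv(3)=144.
Local minima occur where both diagonal entries positive: (0, -3), (0, 3). Count: 2.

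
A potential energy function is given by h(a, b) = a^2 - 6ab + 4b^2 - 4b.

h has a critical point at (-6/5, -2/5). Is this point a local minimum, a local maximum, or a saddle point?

saddle point

The Hessian of h is constant: H = [[2, -6], [-6, 8]].
det(H) = 2·8 − (-6)² = -20.
Since det(H) < 0, H is indefinite and the critical point is a saddle point.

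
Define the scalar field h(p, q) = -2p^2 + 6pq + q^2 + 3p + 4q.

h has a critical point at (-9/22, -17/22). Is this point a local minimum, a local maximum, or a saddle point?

saddle point

The Hessian of h is constant: H = [[-4, 6], [6, 2]].
det(H) = (-4)·2 − 6² = -44.
Since det(H) < 0, H is indefinite and the critical point is a saddle point.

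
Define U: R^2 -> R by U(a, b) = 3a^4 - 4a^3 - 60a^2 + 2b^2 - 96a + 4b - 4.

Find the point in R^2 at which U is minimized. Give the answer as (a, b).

(4, -1)

U(a,b) separates as P(a) + Q(b) − 4, so its minimum is min P + min Q − 4.
P'(a) = 12(a - 4)(a + 1)(a + 2) vanishes at a ∈ {-2, -1, 4}; Q'(b) = 4b + 4 vanishes at b ∈ {-1}.
Local minima of P (where P''>0): P(-2)=32, P(4)=-832. Local minima of Q: Q(-1)=-2.
So the global minimum of U is P(4) + Q(-1) − 4 = -832 − 2 − 4 = -838, attained at (4, -1).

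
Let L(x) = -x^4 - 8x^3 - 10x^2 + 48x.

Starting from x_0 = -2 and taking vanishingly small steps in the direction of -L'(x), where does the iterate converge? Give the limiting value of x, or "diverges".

L'(x) = -4(x - 1)(x + 3)(x + 4), so L'(-2) = 24.
Gradient descent moves in the -L' direction, i.e. x is decreasing.
The nearest critical point in that direction is x = -3, where L'' = 16 > 0 (a local minimum). The iterate converges there.

-3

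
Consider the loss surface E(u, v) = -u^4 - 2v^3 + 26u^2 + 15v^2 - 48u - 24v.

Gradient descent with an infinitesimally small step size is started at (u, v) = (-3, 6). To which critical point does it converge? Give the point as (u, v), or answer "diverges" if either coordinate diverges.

E is separable, so gradient descent decouples: u follows -∂E/∂u, v follows -∂E/∂v.
∂E/∂u = -4(u - 3)(u - 1)(u + 4); at u=-3 this is -96, so u increases.
∂E/∂v = -6(v - 4)(v - 1); at v=6 this is -60, so v increases.
The v-coordinate has no critical point in that direction and runs off to infinity.

diverges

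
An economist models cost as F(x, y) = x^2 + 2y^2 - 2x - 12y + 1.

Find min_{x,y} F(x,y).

F(x,y) separates as P(x) + Q(y) + 1, so its minimum is min P + min Q + 1.
P'(x) = 2x - 2 vanishes at x ∈ {1}; Q'(y) = 4y - 12 vanishes at y ∈ {3}.
Local minima of P (where P''>0): P(1)=-1. Local minima of Q: Q(3)=-18.
So the global minimum of F is P(1) + Q(3) + 1 = -1 − 18 + 1 = -18, attained at (1, 3).

-18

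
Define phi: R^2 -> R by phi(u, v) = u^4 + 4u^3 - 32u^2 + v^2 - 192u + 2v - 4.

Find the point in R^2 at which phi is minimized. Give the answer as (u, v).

(4, -1)

phi(u,v) separates as P(u) + Q(v) − 4, so its minimum is min P + min Q − 4.
P'(u) = 4(u - 4)(u + 3)(u + 4) vanishes at u ∈ {-4, -3, 4}; Q'(v) = 2v + 2 vanishes at v ∈ {-1}.
Local minima of P (where P''>0): P(-4)=256, P(4)=-768. Local minima of Q: Q(-1)=-1.
So the global minimum of phi is P(4) + Q(-1) − 4 = -768 − 1 − 4 = -773, attained at (4, -1).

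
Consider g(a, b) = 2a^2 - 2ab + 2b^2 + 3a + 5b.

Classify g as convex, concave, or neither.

g is quadratic, so its Hessian is the constant matrix H = [[4, -2], [-2, 4]].
det(H) = 12, tr(H) = 8.
det(H) > 0 and tr(H) > 0, so H is positive definite everywhere: convex.

convex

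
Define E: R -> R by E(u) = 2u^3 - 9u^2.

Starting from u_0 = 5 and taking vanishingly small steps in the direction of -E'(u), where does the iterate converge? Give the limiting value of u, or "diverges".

E'(u) = 6u(u - 3), so E'(5) = 60.
Gradient descent moves in the -E' direction, i.e. u is decreasing.
The nearest critical point in that direction is u = 3, where E'' = 18 > 0 (a local minimum). The iterate converges there.

3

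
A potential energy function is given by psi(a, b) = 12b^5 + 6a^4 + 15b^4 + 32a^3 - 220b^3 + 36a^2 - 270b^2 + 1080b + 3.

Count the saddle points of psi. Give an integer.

6

psi separates as a function of a plus a function of b, so ∇psi=0 decouples.
∂psi/∂a = 24a(a + 1)(a + 3) = 0 at a ∈ {-3, -1, 0}; ∂psi/∂b = 60(b - 3)(b - 1)(b + 2)(b + 3) = 0 at b ∈ {-3, -2, 1, 3}.
The Hessian is diagonal: diag(psi_aa, psi_bb). Second derivatives: psi_aa(-3)=144, psi_aa(-1)=-48, psi_aa(0)=72; psi_bb(-3)=-1440, psi_bb(-2)=900, psi_bb(1)=-1440, psi_bb(3)=3600.
Saddle points occur where the two diagonal entries have opposite signs: (-3, -3), (-3, 1), (-1, -2), (-1, 3), (0, -3), (0, 1). Count: 6.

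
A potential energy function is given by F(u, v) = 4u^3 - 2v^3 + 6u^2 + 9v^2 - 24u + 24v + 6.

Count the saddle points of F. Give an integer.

2

F separates as a function of u plus a function of v, so ∇F=0 decouples.
∂F/∂u = 12(u - 1)(u + 2) = 0 at u ∈ {-2, 1}; ∂F/∂v = -6(v - 4)(v + 1) = 0 at v ∈ {-1, 4}.
The Hessian is diagonal: diag(F_uu, F_vv). Second derivatives: F_uu(-2)=-36, F_uu(1)=36; F_vv(-1)=30, F_vv(4)=-30.
Saddle points occur where the two diagonal entries have opposite signs: (-2, -1), (1, 4). Count: 2.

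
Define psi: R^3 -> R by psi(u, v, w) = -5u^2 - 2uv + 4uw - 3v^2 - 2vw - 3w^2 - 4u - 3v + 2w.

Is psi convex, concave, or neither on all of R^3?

psi is quadratic, so its Hessian is the constant matrix H = [[-10, -2, 4], [-2, -6, -2], [4, -2, -6]].
Leading principal minors: -10, 56, -168.
Signs alternate −, +, − ⇒ H ≺ 0 ⇒ concave.

concave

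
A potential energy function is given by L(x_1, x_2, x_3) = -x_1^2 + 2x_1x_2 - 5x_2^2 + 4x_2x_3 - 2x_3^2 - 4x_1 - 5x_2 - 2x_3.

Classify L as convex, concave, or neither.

concave

L is quadratic, so its Hessian is the constant matrix H = [[-2, 2, 0], [2, -10, 4], [0, 4, -4]].
Leading principal minors: -2, 16, -32.
Signs alternate −, +, − ⇒ H ≺ 0 ⇒ concave.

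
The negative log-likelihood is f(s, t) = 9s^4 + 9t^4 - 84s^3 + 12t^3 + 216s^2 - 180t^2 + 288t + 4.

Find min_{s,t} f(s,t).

f(s,t) separates as P(s) + Q(t) + 4, so its minimum is min P + min Q + 4.
P'(s) = 36s(s - 4)(s - 3) vanishes at s ∈ {0, 3, 4}; Q'(t) = 36(t - 2)(t - 1)(t + 4) vanishes at t ∈ {-4, 1, 2}.
Local minima of P (where P''>0): P(0)=0, P(4)=384. Local minima of Q: Q(-4)=-2496, Q(2)=96.
So the global minimum of f is P(0) + Q(-4) + 4 = 0 − 2496 + 4 = -2492, attained at (0, -4).

-2492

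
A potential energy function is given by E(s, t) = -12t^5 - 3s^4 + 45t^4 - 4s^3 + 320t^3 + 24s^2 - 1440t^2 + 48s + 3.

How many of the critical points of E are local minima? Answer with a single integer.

E separates as a function of s plus a function of t, so ∇E=0 decouples.
∂E/∂s = -12(s - 2)(s + 1)(s + 2) = 0 at s ∈ {-2, -1, 2}; ∂E/∂t = -60t(t - 4)(t - 3)(t + 4) = 0 at t ∈ {-4, 0, 3, 4}.
The Hessian is diagonal: diag(E_ss, E_tt). Second derivatives: E_ss(-2)=-48, E_ss(-1)=36, E_ss(2)=-144; E_tt(-4)=13440, E_tt(0)=-2880, E_tt(3)=1260, E_tt(4)=-1920.
Local minima occur where both diagonal entries positive: (-1, -4), (-1, 3). Count: 2.

2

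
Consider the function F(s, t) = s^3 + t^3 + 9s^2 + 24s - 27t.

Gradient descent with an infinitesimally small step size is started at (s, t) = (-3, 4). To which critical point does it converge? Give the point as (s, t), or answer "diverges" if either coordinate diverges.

(-2, 3)

F is separable, so gradient descent decouples: s follows -∂F/∂s, t follows -∂F/∂t.
∂F/∂s = 3(s + 2)(s + 4); at s=-3 this is -3, so s increases.
∂F/∂t = 3(t - 3)(t + 3); at t=4 this is 21, so t decreases.
s converges to its nearest critical value -2 (a local min of the s-part); t converges to 3. The iterate converges to (-2, 3).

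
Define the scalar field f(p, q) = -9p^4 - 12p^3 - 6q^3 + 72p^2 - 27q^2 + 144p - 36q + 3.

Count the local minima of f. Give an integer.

1

f separates as a function of p plus a function of q, so ∇f=0 decouples.
∂f/∂p = -36(p - 2)(p + 1)(p + 2) = 0 at p ∈ {-2, -1, 2}; ∂f/∂q = -18(q + 1)(q + 2) = 0 at q ∈ {-2, -1}.
The Hessian is diagonal: diag(f_pp, f_qq). Second derivatives: f_pp(-2)=-144, f_pp(-1)=108, f_pp(2)=-432; f_qq(-2)=18, f_qq(-1)=-18.
Local minima occur where both diagonal entries positive: (-1, -2). Count: 1.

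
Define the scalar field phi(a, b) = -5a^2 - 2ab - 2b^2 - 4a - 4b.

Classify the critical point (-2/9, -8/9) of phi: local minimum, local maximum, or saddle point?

local maximum

The Hessian of phi is constant: H = [[-10, -2], [-2, -4]].
det(H) = (-10)·(-4) − (-2)² = 36.
det(H) > 0 and tr(H) = -14 < 0, so H is negative definite and the point is a local maximum.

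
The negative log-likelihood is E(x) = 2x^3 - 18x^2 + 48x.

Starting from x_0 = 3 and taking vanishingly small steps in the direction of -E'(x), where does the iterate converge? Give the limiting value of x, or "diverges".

E'(x) = 6(x - 4)(x - 2), so E'(3) = -6.
Gradient descent moves in the -E' direction, i.e. x is increasing.
The nearest critical point in that direction is x = 4, where E'' = 12 > 0 (a local minimum). The iterate converges there.

4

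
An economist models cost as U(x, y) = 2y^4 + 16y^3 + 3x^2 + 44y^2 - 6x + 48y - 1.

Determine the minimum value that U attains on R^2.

U(x,y) separates as P(x) + Q(y) − 1, so its minimum is min P + min Q − 1.
P'(x) = 6x - 6 vanishes at x ∈ {1}; Q'(y) = 8(y + 1)(y + 2)(y + 3) vanishes at y ∈ {-3, -2, -1}.
Local minima of P (where P''>0): P(1)=-3. Local minima of Q: Q(-3)=-18, Q(-1)=-18.
So the global minimum of U is P(1) + Q(-3) − 1 = -3 − 18 − 1 = -22, attained at (1, -3).

-22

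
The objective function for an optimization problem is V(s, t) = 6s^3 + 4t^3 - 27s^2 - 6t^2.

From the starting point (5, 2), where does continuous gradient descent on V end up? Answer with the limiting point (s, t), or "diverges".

(3, 1)

V is separable, so gradient descent decouples: s follows -∂V/∂s, t follows -∂V/∂t.
∂V/∂s = 18s(s - 3); at s=5 this is 180, so s decreases.
∂V/∂t = 12t(t - 1); at t=2 this is 24, so t decreases.
s converges to its nearest critical value 3 (a local min of the s-part); t converges to 1. The iterate converges to (3, 1).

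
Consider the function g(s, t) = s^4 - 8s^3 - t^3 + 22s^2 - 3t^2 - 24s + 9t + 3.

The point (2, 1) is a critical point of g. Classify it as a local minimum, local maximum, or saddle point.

local maximum

The mixed partial ∂²g/∂s∂t is 0, so the Hessian at any point is diag(g_ss, g_tt) = diag(4(3s^2 - 12s + 11), -6(t + 1)).
At (2, 1): H = diag(-4, -12).
Both eigenvalues are negative, so H is negative definite: a local maximum.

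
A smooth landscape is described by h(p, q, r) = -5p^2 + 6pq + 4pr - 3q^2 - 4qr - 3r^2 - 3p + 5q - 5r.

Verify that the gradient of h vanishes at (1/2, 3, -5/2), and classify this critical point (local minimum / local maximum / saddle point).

∇h = (-10p + 6q + 4r - 3, 6p - 6q - 4r + 5, 4p - 4q - 6r - 5); substituting (1/2, 3, -5/2) gives ∇h = (0, 0, 0), so (1/2, 3, -5/2) is indeed a critical point.
The Hessian is constant: H = [[-10, 6, 4], [6, -6, -4], [4, -4, -6]].
Leading principal minors: Δ₁ = -10, Δ₂ = 24, Δ₃ = -80.
The minors alternate sign starting negative (−, +, −), so H is negative definite: a local maximum.

local maximum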